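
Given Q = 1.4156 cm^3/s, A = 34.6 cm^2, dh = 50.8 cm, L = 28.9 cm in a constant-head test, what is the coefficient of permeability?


Result: 0.023275 cm/s

Derivation:
Compute hydraulic gradient:
i = dh / L = 50.8 / 28.9 = 1.75779
Then apply Darcy's law:
k = Q / (A * i)
k = 1.4156 / (34.6 * 1.75779)
k = 1.4156 / 60.8194
k = 0.023275 cm/s


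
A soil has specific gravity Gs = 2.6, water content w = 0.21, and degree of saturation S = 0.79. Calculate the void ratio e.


Using the relation e = Gs * w / S
e = 2.6 * 0.21 / 0.79
e = 0.6911


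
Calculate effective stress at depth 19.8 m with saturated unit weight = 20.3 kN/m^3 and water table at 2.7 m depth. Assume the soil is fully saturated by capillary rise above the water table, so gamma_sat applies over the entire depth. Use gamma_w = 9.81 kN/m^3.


Total stress = gamma_sat * depth
sigma = 20.3 * 19.8 = 401.94 kPa
Pore water pressure u = gamma_w * (depth - d_wt)
u = 9.81 * (19.8 - 2.7) = 167.751 kPa
Effective stress = sigma - u
sigma' = 401.94 - 167.751 = 234.19 kPa


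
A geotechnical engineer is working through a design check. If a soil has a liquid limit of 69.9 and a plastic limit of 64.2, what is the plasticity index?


Using PI = LL - PL
PI = 69.9 - 64.2
PI = 5.7


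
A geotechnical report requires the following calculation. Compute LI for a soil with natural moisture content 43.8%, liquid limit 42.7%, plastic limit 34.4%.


First compute the plasticity index:
PI = LL - PL = 42.7 - 34.4 = 8.3
Then compute the liquidity index:
LI = (w - PL) / PI
LI = (43.8 - 34.4) / 8.3
LI = 1.133


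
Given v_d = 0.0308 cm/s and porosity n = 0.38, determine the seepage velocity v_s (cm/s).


Using v_s = v_d / n
v_s = 0.0308 / 0.38
v_s = 0.08105 cm/s


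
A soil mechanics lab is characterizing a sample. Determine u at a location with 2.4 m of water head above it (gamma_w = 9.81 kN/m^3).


Using u = gamma_w * h_w
u = 9.81 * 2.4
u = 23.54 kPa


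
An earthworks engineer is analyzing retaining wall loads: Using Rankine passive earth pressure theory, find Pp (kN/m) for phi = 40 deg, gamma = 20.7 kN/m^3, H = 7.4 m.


Result: 2606.51 kN/m

Derivation:
Compute passive earth pressure coefficient:
Kp = tan^2(45 + phi/2) = tan^2(65.0) = 4.59891
Compute passive force:
Pp = 0.5 * Kp * gamma * H^2
Pp = 0.5 * 4.59891 * 20.7 * 7.4^2
Pp = 2606.51 kN/m


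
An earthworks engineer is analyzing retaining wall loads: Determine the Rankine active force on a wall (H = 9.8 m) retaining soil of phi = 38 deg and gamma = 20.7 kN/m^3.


Compute active earth pressure coefficient:
Ka = tan^2(45 - phi/2) = tan^2(26.0) = 0.237883
Compute active force:
Pa = 0.5 * Ka * gamma * H^2
Pa = 0.5 * 0.237883 * 20.7 * 9.8^2
Pa = 236.46 kN/m


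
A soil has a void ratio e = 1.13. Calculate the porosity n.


Using the relation n = e / (1 + e)
n = 1.13 / (1 + 1.13)
n = 1.13 / 2.13
n = 0.5305


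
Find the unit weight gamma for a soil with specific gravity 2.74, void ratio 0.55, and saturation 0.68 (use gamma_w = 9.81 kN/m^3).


Using gamma = gamma_w * (Gs + S*e) / (1 + e)
Numerator: Gs + S*e = 2.74 + 0.68*0.55 = 3.114
Denominator: 1 + e = 1 + 0.55 = 1.55
gamma = 9.81 * 3.114 / 1.55
gamma = 19.709 kN/m^3


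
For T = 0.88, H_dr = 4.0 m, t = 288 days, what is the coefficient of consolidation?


Using cv = T * H_dr^2 / t
H_dr^2 = 4.0^2 = 16.0
cv = 0.88 * 16.0 / 288
cv = 0.04889 m^2/day


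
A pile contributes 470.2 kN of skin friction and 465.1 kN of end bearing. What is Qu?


Result: 935.3 kN

Derivation:
Using Qu = Qf + Qb
Qu = 470.2 + 465.1
Qu = 935.3 kN


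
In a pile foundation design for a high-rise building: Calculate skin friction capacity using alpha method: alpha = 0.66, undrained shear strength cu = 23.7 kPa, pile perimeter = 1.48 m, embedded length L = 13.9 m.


Using Qs = alpha * cu * perimeter * L
Qs = 0.66 * 23.7 * 1.48 * 13.9
Qs = 321.79 kN


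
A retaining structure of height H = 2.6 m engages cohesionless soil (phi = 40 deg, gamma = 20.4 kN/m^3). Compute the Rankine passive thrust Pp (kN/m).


Result: 317.1 kN/m

Derivation:
Compute passive earth pressure coefficient:
Kp = tan^2(45 + phi/2) = tan^2(65.0) = 4.59891
Compute passive force:
Pp = 0.5 * Kp * gamma * H^2
Pp = 0.5 * 4.59891 * 20.4 * 2.6^2
Pp = 317.1 kN/m


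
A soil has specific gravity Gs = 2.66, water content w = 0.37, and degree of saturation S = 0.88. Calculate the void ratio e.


Using the relation e = Gs * w / S
e = 2.66 * 0.37 / 0.88
e = 1.1184


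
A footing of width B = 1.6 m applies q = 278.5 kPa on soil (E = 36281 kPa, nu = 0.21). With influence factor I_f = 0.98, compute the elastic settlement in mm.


Using Se = q * B * (1 - nu^2) * I_f / E
1 - nu^2 = 1 - 0.21^2 = 0.9559
Se = 278.5 * 1.6 * 0.9559 * 0.98 / 36281
Se = 0.011505 m
Convert to mm: Se = 0.011505 * 1000 = 11.505 mm


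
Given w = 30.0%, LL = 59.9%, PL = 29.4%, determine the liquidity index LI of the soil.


Result: 0.02

Derivation:
First compute the plasticity index:
PI = LL - PL = 59.9 - 29.4 = 30.5
Then compute the liquidity index:
LI = (w - PL) / PI
LI = (30.0 - 29.4) / 30.5
LI = 0.02


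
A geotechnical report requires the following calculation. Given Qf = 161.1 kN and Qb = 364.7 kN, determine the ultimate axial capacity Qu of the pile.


Using Qu = Qf + Qb
Qu = 161.1 + 364.7
Qu = 525.8 kN


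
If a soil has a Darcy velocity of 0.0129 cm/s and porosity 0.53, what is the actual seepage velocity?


Using v_s = v_d / n
v_s = 0.0129 / 0.53
v_s = 0.02434 cm/s


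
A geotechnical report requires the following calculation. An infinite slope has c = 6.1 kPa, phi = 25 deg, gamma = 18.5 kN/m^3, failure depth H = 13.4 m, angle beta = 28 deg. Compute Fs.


Using Fs = c / (gamma*H*sin(beta)*cos(beta)) + tan(phi)/tan(beta)
Cohesion contribution = 6.1 / (18.5*13.4*sin(28)*cos(28))
Cohesion contribution = 0.0593621
Friction contribution = tan(25)/tan(28) = 0.876997
Fs = 0.0593621 + 0.876997
Fs = 0.936


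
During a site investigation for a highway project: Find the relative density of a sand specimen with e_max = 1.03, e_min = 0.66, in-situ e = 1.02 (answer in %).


Using Dr = (e_max - e) / (e_max - e_min) * 100
e_max - e = 1.03 - 1.02 = 0.01
e_max - e_min = 1.03 - 0.66 = 0.37
Dr = 0.01 / 0.37 * 100
Dr = 2.7 %


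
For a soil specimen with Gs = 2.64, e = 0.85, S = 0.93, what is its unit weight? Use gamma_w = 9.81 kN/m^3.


Result: 18.191 kN/m^3

Derivation:
Using gamma = gamma_w * (Gs + S*e) / (1 + e)
Numerator: Gs + S*e = 2.64 + 0.93*0.85 = 3.4305
Denominator: 1 + e = 1 + 0.85 = 1.85
gamma = 9.81 * 3.4305 / 1.85
gamma = 18.191 kN/m^3


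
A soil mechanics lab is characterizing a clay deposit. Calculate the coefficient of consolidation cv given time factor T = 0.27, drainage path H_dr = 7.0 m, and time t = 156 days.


Result: 0.08481 m^2/day

Derivation:
Using cv = T * H_dr^2 / t
H_dr^2 = 7.0^2 = 49.0
cv = 0.27 * 49.0 / 156
cv = 0.08481 m^2/day


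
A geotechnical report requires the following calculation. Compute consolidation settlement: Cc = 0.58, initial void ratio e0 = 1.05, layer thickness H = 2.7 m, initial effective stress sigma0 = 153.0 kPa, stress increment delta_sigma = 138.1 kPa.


Result: 0.2134 m

Derivation:
Using Sc = Cc * H / (1 + e0) * log10((sigma0 + delta_sigma) / sigma0)
Stress ratio = (153.0 + 138.1) / 153.0 = 1.90261
log10(1.90261) = 0.279351
Cc * H / (1 + e0) = 0.58 * 2.7 / (1 + 1.05) = 0.763902
Sc = 0.763902 * 0.279351
Sc = 0.2134 m


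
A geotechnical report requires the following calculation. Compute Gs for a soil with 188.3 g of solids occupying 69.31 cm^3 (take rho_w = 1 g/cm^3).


Using Gs = m_s / (V_s * rho_w)
Since rho_w = 1 g/cm^3:
Gs = 188.3 / 69.31
Gs = 2.717


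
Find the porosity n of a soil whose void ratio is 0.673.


Using the relation n = e / (1 + e)
n = 0.673 / (1 + 0.673)
n = 0.673 / 1.673
n = 0.4023


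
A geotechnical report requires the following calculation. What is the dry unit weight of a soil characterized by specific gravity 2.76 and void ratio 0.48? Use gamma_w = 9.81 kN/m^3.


Using gamma_d = Gs * gamma_w / (1 + e)
gamma_d = 2.76 * 9.81 / (1 + 0.48)
gamma_d = 2.76 * 9.81 / 1.48
gamma_d = 18.294 kN/m^3


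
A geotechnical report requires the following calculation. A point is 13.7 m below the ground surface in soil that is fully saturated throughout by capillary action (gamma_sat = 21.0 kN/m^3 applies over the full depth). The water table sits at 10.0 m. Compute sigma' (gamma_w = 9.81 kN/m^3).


Total stress = gamma_sat * depth
sigma = 21.0 * 13.7 = 287.7 kPa
Pore water pressure u = gamma_w * (depth - d_wt)
u = 9.81 * (13.7 - 10.0) = 36.297 kPa
Effective stress = sigma - u
sigma' = 287.7 - 36.297 = 251.4 kPa


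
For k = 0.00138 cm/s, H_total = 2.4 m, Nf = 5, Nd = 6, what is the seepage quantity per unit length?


Result: 2.76e-05 m^3/s per m

Derivation:
Convert k to m/s for unit consistency with H:
k = 0.00138 cm/s = 0.00138 / 100 m/s = 1.38e-05 m/s
Using q = k * H * Nf / Nd
Nf / Nd = 5 / 6 = 0.8333
q = 1.38e-05 * 2.4 * 0.8333
q = 2.76e-05 m^3/s per m


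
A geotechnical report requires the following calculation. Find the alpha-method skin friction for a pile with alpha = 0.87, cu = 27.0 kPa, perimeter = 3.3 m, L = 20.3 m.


Using Qs = alpha * cu * perimeter * L
Qs = 0.87 * 27.0 * 3.3 * 20.3
Qs = 1573.6 kN


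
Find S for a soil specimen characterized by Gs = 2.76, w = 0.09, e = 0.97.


Result: 0.2561

Derivation:
Using S = Gs * w / e
S = 2.76 * 0.09 / 0.97
S = 0.2561


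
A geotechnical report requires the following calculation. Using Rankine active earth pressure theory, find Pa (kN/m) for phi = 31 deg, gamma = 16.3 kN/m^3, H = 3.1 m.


Compute active earth pressure coefficient:
Ka = tan^2(45 - phi/2) = tan^2(29.5) = 0.320099
Compute active force:
Pa = 0.5 * Ka * gamma * H^2
Pa = 0.5 * 0.320099 * 16.3 * 3.1^2
Pa = 25.07 kN/m


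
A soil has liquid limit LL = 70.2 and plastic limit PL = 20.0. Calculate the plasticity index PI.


Using PI = LL - PL
PI = 70.2 - 20.0
PI = 50.2


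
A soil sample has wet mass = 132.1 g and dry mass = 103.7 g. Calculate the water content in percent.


Using w = (m_wet - m_dry) / m_dry * 100
m_wet - m_dry = 132.1 - 103.7 = 28.4 g
w = 28.4 / 103.7 * 100
w = 27.39 %


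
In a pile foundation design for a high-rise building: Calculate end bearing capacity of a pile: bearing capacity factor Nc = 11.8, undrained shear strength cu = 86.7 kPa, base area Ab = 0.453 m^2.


Result: 463.45 kN

Derivation:
Using Qb = Nc * cu * Ab
Qb = 11.8 * 86.7 * 0.453
Qb = 463.45 kN


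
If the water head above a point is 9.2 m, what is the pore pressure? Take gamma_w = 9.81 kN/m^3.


Using u = gamma_w * h_w
u = 9.81 * 9.2
u = 90.25 kPa


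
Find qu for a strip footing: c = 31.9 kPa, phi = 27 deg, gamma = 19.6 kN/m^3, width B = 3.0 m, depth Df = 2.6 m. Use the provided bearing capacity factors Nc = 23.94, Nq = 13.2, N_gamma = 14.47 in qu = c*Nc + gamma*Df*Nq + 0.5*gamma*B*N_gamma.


Compute qu = c*Nc + gamma*Df*Nq + 0.5*gamma*B*N_gamma
Term 1: 31.9 * 23.94 = 763.686
Term 2: 19.6 * 2.6 * 13.2 = 672.672
Term 3: 0.5 * 19.6 * 3.0 * 14.47 = 425.418
qu = 763.686 + 672.672 + 425.418
qu = 1861.78 kPa


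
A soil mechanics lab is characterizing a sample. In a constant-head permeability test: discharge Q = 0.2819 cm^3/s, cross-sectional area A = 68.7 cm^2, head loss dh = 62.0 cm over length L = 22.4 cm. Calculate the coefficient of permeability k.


Result: 0.001482 cm/s

Derivation:
Compute hydraulic gradient:
i = dh / L = 62.0 / 22.4 = 2.76786
Then apply Darcy's law:
k = Q / (A * i)
k = 0.2819 / (68.7 * 2.76786)
k = 0.2819 / 190.152
k = 0.001482 cm/s


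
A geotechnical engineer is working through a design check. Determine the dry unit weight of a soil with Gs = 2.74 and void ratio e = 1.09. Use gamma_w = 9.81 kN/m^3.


Using gamma_d = Gs * gamma_w / (1 + e)
gamma_d = 2.74 * 9.81 / (1 + 1.09)
gamma_d = 2.74 * 9.81 / 2.09
gamma_d = 12.861 kN/m^3


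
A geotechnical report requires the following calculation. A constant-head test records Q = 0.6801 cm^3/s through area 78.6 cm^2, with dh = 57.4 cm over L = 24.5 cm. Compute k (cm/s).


Compute hydraulic gradient:
i = dh / L = 57.4 / 24.5 = 2.34286
Then apply Darcy's law:
k = Q / (A * i)
k = 0.6801 / (78.6 * 2.34286)
k = 0.6801 / 184.149
k = 0.003693 cm/s


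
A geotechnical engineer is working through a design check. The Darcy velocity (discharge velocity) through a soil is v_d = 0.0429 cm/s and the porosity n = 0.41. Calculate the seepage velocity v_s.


Using v_s = v_d / n
v_s = 0.0429 / 0.41
v_s = 0.10463 cm/s


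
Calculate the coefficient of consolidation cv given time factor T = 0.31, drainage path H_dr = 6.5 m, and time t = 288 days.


Using cv = T * H_dr^2 / t
H_dr^2 = 6.5^2 = 42.25
cv = 0.31 * 42.25 / 288
cv = 0.04548 m^2/day


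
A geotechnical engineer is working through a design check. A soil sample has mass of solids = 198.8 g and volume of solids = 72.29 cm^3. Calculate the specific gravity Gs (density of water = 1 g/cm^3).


Using Gs = m_s / (V_s * rho_w)
Since rho_w = 1 g/cm^3:
Gs = 198.8 / 72.29
Gs = 2.75


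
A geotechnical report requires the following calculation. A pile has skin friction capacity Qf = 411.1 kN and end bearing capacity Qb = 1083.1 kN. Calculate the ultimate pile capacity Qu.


Result: 1494.2 kN

Derivation:
Using Qu = Qf + Qb
Qu = 411.1 + 1083.1
Qu = 1494.2 kN


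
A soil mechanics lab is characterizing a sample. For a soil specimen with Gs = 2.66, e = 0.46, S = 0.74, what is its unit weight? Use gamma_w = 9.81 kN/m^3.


Result: 20.16 kN/m^3

Derivation:
Using gamma = gamma_w * (Gs + S*e) / (1 + e)
Numerator: Gs + S*e = 2.66 + 0.74*0.46 = 3.0004
Denominator: 1 + e = 1 + 0.46 = 1.46
gamma = 9.81 * 3.0004 / 1.46
gamma = 20.16 kN/m^3


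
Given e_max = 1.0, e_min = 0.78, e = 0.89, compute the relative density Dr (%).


Result: 50.0 %

Derivation:
Using Dr = (e_max - e) / (e_max - e_min) * 100
e_max - e = 1.0 - 0.89 = 0.11
e_max - e_min = 1.0 - 0.78 = 0.22
Dr = 0.11 / 0.22 * 100
Dr = 50.0 %


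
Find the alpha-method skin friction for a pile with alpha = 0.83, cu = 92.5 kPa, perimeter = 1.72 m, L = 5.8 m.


Result: 765.91 kN

Derivation:
Using Qs = alpha * cu * perimeter * L
Qs = 0.83 * 92.5 * 1.72 * 5.8
Qs = 765.91 kN


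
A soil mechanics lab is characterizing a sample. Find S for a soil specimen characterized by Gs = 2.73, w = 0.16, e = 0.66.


Using S = Gs * w / e
S = 2.73 * 0.16 / 0.66
S = 0.6618


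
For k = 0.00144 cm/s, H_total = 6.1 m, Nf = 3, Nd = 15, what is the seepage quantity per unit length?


Convert k to m/s for unit consistency with H:
k = 0.00144 cm/s = 0.00144 / 100 m/s = 1.44e-05 m/s
Using q = k * H * Nf / Nd
Nf / Nd = 3 / 15 = 0.2
q = 1.44e-05 * 6.1 * 0.2
q = 1.757e-05 m^3/s per m


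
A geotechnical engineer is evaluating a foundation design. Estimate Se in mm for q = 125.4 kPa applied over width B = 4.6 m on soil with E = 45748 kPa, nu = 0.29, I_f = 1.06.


Using Se = q * B * (1 - nu^2) * I_f / E
1 - nu^2 = 1 - 0.29^2 = 0.9159
Se = 125.4 * 4.6 * 0.9159 * 1.06 / 45748
Se = 0.012242 m
Convert to mm: Se = 0.012242 * 1000 = 12.242 mm


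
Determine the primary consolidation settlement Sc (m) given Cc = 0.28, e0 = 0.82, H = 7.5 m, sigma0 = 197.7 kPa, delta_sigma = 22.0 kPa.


Result: 0.0529 m

Derivation:
Using Sc = Cc * H / (1 + e0) * log10((sigma0 + delta_sigma) / sigma0)
Stress ratio = (197.7 + 22.0) / 197.7 = 1.11128
log10(1.11128) = 0.0458234
Cc * H / (1 + e0) = 0.28 * 7.5 / (1 + 0.82) = 1.15385
Sc = 1.15385 * 0.0458234
Sc = 0.0529 m


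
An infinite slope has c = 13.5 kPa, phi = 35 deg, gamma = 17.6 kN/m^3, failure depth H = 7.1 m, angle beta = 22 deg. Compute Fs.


Using Fs = c / (gamma*H*sin(beta)*cos(beta)) + tan(phi)/tan(beta)
Cohesion contribution = 13.5 / (17.6*7.1*sin(22)*cos(22))
Cohesion contribution = 0.311044
Friction contribution = tan(35)/tan(22) = 1.73307
Fs = 0.311044 + 1.73307
Fs = 2.044


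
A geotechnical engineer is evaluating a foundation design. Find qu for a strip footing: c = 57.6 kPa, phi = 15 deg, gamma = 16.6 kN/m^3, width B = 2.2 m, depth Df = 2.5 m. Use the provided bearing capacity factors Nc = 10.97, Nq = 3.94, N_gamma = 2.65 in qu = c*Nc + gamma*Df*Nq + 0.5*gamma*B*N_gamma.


Compute qu = c*Nc + gamma*Df*Nq + 0.5*gamma*B*N_gamma
Term 1: 57.6 * 10.97 = 631.872
Term 2: 16.6 * 2.5 * 3.94 = 163.51
Term 3: 0.5 * 16.6 * 2.2 * 2.65 = 48.389
qu = 631.872 + 163.51 + 48.389
qu = 843.77 kPa


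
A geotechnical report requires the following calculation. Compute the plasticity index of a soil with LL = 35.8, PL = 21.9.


Using PI = LL - PL
PI = 35.8 - 21.9
PI = 13.9


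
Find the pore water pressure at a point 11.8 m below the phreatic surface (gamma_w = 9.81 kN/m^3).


Using u = gamma_w * h_w
u = 9.81 * 11.8
u = 115.76 kPa


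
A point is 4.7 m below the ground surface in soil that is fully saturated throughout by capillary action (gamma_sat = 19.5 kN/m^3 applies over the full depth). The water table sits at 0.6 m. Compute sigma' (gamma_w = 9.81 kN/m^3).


Total stress = gamma_sat * depth
sigma = 19.5 * 4.7 = 91.65 kPa
Pore water pressure u = gamma_w * (depth - d_wt)
u = 9.81 * (4.7 - 0.6) = 40.221 kPa
Effective stress = sigma - u
sigma' = 91.65 - 40.221 = 51.43 kPa


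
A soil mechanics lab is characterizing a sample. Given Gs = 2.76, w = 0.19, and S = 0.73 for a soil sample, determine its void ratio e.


Result: 0.7184

Derivation:
Using the relation e = Gs * w / S
e = 2.76 * 0.19 / 0.73
e = 0.7184


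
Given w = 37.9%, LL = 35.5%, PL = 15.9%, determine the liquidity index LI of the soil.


Result: 1.122

Derivation:
First compute the plasticity index:
PI = LL - PL = 35.5 - 15.9 = 19.6
Then compute the liquidity index:
LI = (w - PL) / PI
LI = (37.9 - 15.9) / 19.6
LI = 1.122


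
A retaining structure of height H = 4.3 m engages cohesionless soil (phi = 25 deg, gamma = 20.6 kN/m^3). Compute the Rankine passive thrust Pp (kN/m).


Compute passive earth pressure coefficient:
Kp = tan^2(45 + phi/2) = tan^2(57.5) = 2.463913
Compute passive force:
Pp = 0.5 * Kp * gamma * H^2
Pp = 0.5 * 2.463913 * 20.6 * 4.3^2
Pp = 469.24 kN/m


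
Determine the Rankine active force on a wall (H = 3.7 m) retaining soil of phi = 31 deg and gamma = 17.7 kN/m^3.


Compute active earth pressure coefficient:
Ka = tan^2(45 - phi/2) = tan^2(29.5) = 0.320099
Compute active force:
Pa = 0.5 * Ka * gamma * H^2
Pa = 0.5 * 0.320099 * 17.7 * 3.7^2
Pa = 38.78 kN/m


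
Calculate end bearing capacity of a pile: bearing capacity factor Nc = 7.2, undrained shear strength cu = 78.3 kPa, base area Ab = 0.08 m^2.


Using Qb = Nc * cu * Ab
Qb = 7.2 * 78.3 * 0.08
Qb = 45.1 kN


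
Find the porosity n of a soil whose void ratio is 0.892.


Using the relation n = e / (1 + e)
n = 0.892 / (1 + 0.892)
n = 0.892 / 1.892
n = 0.4715


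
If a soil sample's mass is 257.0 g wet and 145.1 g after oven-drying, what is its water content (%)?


Using w = (m_wet - m_dry) / m_dry * 100
m_wet - m_dry = 257.0 - 145.1 = 111.9 g
w = 111.9 / 145.1 * 100
w = 77.12 %


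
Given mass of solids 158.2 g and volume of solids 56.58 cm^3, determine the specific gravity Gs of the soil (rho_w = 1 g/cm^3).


Using Gs = m_s / (V_s * rho_w)
Since rho_w = 1 g/cm^3:
Gs = 158.2 / 56.58
Gs = 2.796


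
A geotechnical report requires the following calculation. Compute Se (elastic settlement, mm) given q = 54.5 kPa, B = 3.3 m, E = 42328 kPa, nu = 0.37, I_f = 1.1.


Using Se = q * B * (1 - nu^2) * I_f / E
1 - nu^2 = 1 - 0.37^2 = 0.8631
Se = 54.5 * 3.3 * 0.8631 * 1.1 / 42328
Se = 0.004034 m
Convert to mm: Se = 0.004034 * 1000 = 4.034 mm


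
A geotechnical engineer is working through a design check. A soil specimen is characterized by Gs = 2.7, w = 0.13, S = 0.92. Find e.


Using the relation e = Gs * w / S
e = 2.7 * 0.13 / 0.92
e = 0.3815


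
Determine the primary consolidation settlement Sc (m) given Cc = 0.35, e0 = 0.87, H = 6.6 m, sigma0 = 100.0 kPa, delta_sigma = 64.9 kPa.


Using Sc = Cc * H / (1 + e0) * log10((sigma0 + delta_sigma) / sigma0)
Stress ratio = (100.0 + 64.9) / 100.0 = 1.649
log10(1.649) = 0.217221
Cc * H / (1 + e0) = 0.35 * 6.6 / (1 + 0.87) = 1.23529
Sc = 1.23529 * 0.217221
Sc = 0.2683 m


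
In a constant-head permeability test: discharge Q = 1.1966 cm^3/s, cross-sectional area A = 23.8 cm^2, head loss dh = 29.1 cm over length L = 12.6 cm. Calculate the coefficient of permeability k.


Compute hydraulic gradient:
i = dh / L = 29.1 / 12.6 = 2.30952
Then apply Darcy's law:
k = Q / (A * i)
k = 1.1966 / (23.8 * 2.30952)
k = 1.1966 / 54.9667
k = 0.02177 cm/s


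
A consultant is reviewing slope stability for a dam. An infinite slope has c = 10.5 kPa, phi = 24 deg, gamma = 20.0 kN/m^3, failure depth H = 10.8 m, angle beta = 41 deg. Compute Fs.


Using Fs = c / (gamma*H*sin(beta)*cos(beta)) + tan(phi)/tan(beta)
Cohesion contribution = 10.5 / (20.0*10.8*sin(41)*cos(41))
Cohesion contribution = 0.0981777
Friction contribution = tan(24)/tan(41) = 0.512177
Fs = 0.0981777 + 0.512177
Fs = 0.61


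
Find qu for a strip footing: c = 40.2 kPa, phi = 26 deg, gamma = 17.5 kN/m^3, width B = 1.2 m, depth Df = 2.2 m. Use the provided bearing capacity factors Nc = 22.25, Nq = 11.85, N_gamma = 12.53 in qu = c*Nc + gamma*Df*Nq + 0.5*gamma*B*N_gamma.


Compute qu = c*Nc + gamma*Df*Nq + 0.5*gamma*B*N_gamma
Term 1: 40.2 * 22.25 = 894.45
Term 2: 17.5 * 2.2 * 11.85 = 456.225
Term 3: 0.5 * 17.5 * 1.2 * 12.53 = 131.565
qu = 894.45 + 456.225 + 131.565
qu = 1482.24 kPa


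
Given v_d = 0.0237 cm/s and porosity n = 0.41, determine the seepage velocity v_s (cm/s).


Using v_s = v_d / n
v_s = 0.0237 / 0.41
v_s = 0.0578 cm/s


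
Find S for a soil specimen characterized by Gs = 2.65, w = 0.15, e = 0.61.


Using S = Gs * w / e
S = 2.65 * 0.15 / 0.61
S = 0.6516


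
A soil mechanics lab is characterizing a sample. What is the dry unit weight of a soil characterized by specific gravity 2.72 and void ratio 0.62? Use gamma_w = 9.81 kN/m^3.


Result: 16.471 kN/m^3

Derivation:
Using gamma_d = Gs * gamma_w / (1 + e)
gamma_d = 2.72 * 9.81 / (1 + 0.62)
gamma_d = 2.72 * 9.81 / 1.62
gamma_d = 16.471 kN/m^3


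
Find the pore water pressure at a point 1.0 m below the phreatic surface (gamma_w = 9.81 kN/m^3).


Using u = gamma_w * h_w
u = 9.81 * 1.0
u = 9.81 kPa


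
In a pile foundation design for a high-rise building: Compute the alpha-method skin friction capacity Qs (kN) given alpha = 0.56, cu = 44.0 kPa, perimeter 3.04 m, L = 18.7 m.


Using Qs = alpha * cu * perimeter * L
Qs = 0.56 * 44.0 * 3.04 * 18.7
Qs = 1400.73 kN


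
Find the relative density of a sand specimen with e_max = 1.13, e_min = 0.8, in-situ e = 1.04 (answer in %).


Using Dr = (e_max - e) / (e_max - e_min) * 100
e_max - e = 1.13 - 1.04 = 0.09
e_max - e_min = 1.13 - 0.8 = 0.33
Dr = 0.09 / 0.33 * 100
Dr = 27.27 %


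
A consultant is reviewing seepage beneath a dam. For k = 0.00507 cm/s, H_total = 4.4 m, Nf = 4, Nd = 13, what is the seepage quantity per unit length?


Result: 6.864e-05 m^3/s per m

Derivation:
Convert k to m/s for unit consistency with H:
k = 0.00507 cm/s = 0.00507 / 100 m/s = 5.07e-05 m/s
Using q = k * H * Nf / Nd
Nf / Nd = 4 / 13 = 0.3077
q = 5.07e-05 * 4.4 * 0.3077
q = 6.864e-05 m^3/s per m


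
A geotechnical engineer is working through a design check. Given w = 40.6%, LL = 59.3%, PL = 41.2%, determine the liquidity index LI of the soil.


First compute the plasticity index:
PI = LL - PL = 59.3 - 41.2 = 18.1
Then compute the liquidity index:
LI = (w - PL) / PI
LI = (40.6 - 41.2) / 18.1
LI = -0.033


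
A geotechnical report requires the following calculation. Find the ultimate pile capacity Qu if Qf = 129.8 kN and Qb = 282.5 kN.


Using Qu = Qf + Qb
Qu = 129.8 + 282.5
Qu = 412.3 kN


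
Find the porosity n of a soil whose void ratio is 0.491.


Using the relation n = e / (1 + e)
n = 0.491 / (1 + 0.491)
n = 0.491 / 1.491
n = 0.3293


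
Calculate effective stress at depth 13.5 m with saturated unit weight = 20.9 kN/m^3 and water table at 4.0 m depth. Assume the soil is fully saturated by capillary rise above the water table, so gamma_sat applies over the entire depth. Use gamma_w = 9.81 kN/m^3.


Result: 188.96 kPa

Derivation:
Total stress = gamma_sat * depth
sigma = 20.9 * 13.5 = 282.15 kPa
Pore water pressure u = gamma_w * (depth - d_wt)
u = 9.81 * (13.5 - 4.0) = 93.195 kPa
Effective stress = sigma - u
sigma' = 282.15 - 93.195 = 188.96 kPa


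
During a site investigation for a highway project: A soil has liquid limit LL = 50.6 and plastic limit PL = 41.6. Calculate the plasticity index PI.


Result: 9.0

Derivation:
Using PI = LL - PL
PI = 50.6 - 41.6
PI = 9.0


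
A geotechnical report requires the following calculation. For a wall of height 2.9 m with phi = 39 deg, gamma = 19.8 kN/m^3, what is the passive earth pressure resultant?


Result: 365.96 kN/m

Derivation:
Compute passive earth pressure coefficient:
Kp = tan^2(45 + phi/2) = tan^2(64.5) = 4.395495
Compute passive force:
Pp = 0.5 * Kp * gamma * H^2
Pp = 0.5 * 4.395495 * 19.8 * 2.9^2
Pp = 365.96 kN/m


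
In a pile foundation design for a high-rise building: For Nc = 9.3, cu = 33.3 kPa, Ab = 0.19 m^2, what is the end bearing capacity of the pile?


Result: 58.84 kN

Derivation:
Using Qb = Nc * cu * Ab
Qb = 9.3 * 33.3 * 0.19
Qb = 58.84 kN


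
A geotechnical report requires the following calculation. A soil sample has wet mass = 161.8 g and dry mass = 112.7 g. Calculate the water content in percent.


Result: 43.57 %

Derivation:
Using w = (m_wet - m_dry) / m_dry * 100
m_wet - m_dry = 161.8 - 112.7 = 49.1 g
w = 49.1 / 112.7 * 100
w = 43.57 %


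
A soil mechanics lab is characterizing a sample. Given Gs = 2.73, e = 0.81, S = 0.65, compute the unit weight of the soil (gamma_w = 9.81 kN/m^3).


Using gamma = gamma_w * (Gs + S*e) / (1 + e)
Numerator: Gs + S*e = 2.73 + 0.65*0.81 = 3.2565
Denominator: 1 + e = 1 + 0.81 = 1.81
gamma = 9.81 * 3.2565 / 1.81
gamma = 17.65 kN/m^3


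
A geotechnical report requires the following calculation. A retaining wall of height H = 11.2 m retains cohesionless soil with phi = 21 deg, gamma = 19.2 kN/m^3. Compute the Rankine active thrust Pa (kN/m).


Result: 568.82 kN/m

Derivation:
Compute active earth pressure coefficient:
Ka = tan^2(45 - phi/2) = tan^2(34.5) = 0.472355
Compute active force:
Pa = 0.5 * Ka * gamma * H^2
Pa = 0.5 * 0.472355 * 19.2 * 11.2^2
Pa = 568.82 kN/m


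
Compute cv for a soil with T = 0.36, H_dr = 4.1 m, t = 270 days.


Using cv = T * H_dr^2 / t
H_dr^2 = 4.1^2 = 16.81
cv = 0.36 * 16.81 / 270
cv = 0.02241 m^2/day


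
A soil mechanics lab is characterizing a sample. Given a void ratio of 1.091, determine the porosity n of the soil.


Using the relation n = e / (1 + e)
n = 1.091 / (1 + 1.091)
n = 1.091 / 2.091
n = 0.5218


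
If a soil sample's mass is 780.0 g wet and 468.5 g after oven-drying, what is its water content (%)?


Result: 66.49 %

Derivation:
Using w = (m_wet - m_dry) / m_dry * 100
m_wet - m_dry = 780.0 - 468.5 = 311.5 g
w = 311.5 / 468.5 * 100
w = 66.49 %


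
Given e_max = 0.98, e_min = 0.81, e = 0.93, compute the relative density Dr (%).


Using Dr = (e_max - e) / (e_max - e_min) * 100
e_max - e = 0.98 - 0.93 = 0.05
e_max - e_min = 0.98 - 0.81 = 0.17
Dr = 0.05 / 0.17 * 100
Dr = 29.41 %


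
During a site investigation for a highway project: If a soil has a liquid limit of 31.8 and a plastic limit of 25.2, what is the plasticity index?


Using PI = LL - PL
PI = 31.8 - 25.2
PI = 6.6


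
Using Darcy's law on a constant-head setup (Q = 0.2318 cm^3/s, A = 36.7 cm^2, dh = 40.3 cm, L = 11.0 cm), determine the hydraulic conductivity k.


Compute hydraulic gradient:
i = dh / L = 40.3 / 11.0 = 3.66364
Then apply Darcy's law:
k = Q / (A * i)
k = 0.2318 / (36.7 * 3.66364)
k = 0.2318 / 134.455
k = 0.001724 cm/s


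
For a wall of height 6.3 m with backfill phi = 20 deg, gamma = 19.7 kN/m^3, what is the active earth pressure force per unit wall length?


Compute active earth pressure coefficient:
Ka = tan^2(45 - phi/2) = tan^2(35.0) = 0.490291
Compute active force:
Pa = 0.5 * Ka * gamma * H^2
Pa = 0.5 * 0.490291 * 19.7 * 6.3^2
Pa = 191.68 kN/m


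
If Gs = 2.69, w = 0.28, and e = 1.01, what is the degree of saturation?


Result: 0.7457

Derivation:
Using S = Gs * w / e
S = 2.69 * 0.28 / 1.01
S = 0.7457


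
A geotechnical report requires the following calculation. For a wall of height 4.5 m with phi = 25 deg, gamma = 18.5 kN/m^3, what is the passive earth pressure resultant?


Result: 461.52 kN/m

Derivation:
Compute passive earth pressure coefficient:
Kp = tan^2(45 + phi/2) = tan^2(57.5) = 2.463913
Compute passive force:
Pp = 0.5 * Kp * gamma * H^2
Pp = 0.5 * 2.463913 * 18.5 * 4.5^2
Pp = 461.52 kN/m


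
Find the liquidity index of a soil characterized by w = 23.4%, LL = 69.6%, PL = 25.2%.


First compute the plasticity index:
PI = LL - PL = 69.6 - 25.2 = 44.4
Then compute the liquidity index:
LI = (w - PL) / PI
LI = (23.4 - 25.2) / 44.4
LI = -0.041


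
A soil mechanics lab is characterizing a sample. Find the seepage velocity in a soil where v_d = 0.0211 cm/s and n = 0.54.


Using v_s = v_d / n
v_s = 0.0211 / 0.54
v_s = 0.03907 cm/s


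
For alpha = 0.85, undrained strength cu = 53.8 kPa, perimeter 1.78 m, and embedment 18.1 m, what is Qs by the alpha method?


Using Qs = alpha * cu * perimeter * L
Qs = 0.85 * 53.8 * 1.78 * 18.1
Qs = 1473.33 kN


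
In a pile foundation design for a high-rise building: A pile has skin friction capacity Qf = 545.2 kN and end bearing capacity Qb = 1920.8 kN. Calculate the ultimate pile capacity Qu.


Using Qu = Qf + Qb
Qu = 545.2 + 1920.8
Qu = 2466.0 kN


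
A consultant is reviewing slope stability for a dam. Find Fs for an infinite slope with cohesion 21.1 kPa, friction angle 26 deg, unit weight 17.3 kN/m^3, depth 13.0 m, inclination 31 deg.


Using Fs = c / (gamma*H*sin(beta)*cos(beta)) + tan(phi)/tan(beta)
Cohesion contribution = 21.1 / (17.3*13.0*sin(31)*cos(31))
Cohesion contribution = 0.212514
Friction contribution = tan(26)/tan(31) = 0.811723
Fs = 0.212514 + 0.811723
Fs = 1.024


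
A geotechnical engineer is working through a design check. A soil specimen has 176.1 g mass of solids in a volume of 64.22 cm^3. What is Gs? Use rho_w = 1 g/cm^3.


Using Gs = m_s / (V_s * rho_w)
Since rho_w = 1 g/cm^3:
Gs = 176.1 / 64.22
Gs = 2.742


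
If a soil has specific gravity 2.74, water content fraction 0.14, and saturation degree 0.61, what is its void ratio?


Result: 0.6289

Derivation:
Using the relation e = Gs * w / S
e = 2.74 * 0.14 / 0.61
e = 0.6289


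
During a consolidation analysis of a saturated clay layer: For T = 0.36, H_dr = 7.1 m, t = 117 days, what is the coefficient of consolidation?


Using cv = T * H_dr^2 / t
H_dr^2 = 7.1^2 = 50.41
cv = 0.36 * 50.41 / 117
cv = 0.15511 m^2/day


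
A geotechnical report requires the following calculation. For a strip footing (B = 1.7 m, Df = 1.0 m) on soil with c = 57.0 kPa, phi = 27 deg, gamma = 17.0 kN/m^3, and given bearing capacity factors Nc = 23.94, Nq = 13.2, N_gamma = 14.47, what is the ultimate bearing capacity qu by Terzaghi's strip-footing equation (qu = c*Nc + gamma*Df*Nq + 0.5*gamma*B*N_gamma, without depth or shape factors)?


Compute qu = c*Nc + gamma*Df*Nq + 0.5*gamma*B*N_gamma
Term 1: 57.0 * 23.94 = 1364.58
Term 2: 17.0 * 1.0 * 13.2 = 224.4
Term 3: 0.5 * 17.0 * 1.7 * 14.47 = 209.0915
qu = 1364.58 + 224.4 + 209.0915
qu = 1798.07 kPa


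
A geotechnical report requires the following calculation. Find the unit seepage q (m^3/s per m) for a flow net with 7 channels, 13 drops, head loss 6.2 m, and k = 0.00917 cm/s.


Result: 0.0003061 m^3/s per m

Derivation:
Convert k to m/s for unit consistency with H:
k = 0.00917 cm/s = 0.00917 / 100 m/s = 9.17e-05 m/s
Using q = k * H * Nf / Nd
Nf / Nd = 7 / 13 = 0.5385
q = 9.17e-05 * 6.2 * 0.5385
q = 0.0003061 m^3/s per m


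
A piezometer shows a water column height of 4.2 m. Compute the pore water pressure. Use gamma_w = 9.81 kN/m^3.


Using u = gamma_w * h_w
u = 9.81 * 4.2
u = 41.2 kPa


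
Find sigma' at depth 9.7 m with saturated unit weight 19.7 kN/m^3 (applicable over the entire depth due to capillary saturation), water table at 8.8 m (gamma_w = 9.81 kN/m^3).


Result: 182.26 kPa

Derivation:
Total stress = gamma_sat * depth
sigma = 19.7 * 9.7 = 191.09 kPa
Pore water pressure u = gamma_w * (depth - d_wt)
u = 9.81 * (9.7 - 8.8) = 8.829 kPa
Effective stress = sigma - u
sigma' = 191.09 - 8.829 = 182.26 kPa


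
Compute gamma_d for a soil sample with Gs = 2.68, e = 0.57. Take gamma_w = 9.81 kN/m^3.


Using gamma_d = Gs * gamma_w / (1 + e)
gamma_d = 2.68 * 9.81 / (1 + 0.57)
gamma_d = 2.68 * 9.81 / 1.57
gamma_d = 16.746 kN/m^3


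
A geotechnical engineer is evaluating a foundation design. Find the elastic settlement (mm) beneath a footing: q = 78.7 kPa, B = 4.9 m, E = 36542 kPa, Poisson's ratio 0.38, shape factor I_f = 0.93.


Result: 8.397 mm

Derivation:
Using Se = q * B * (1 - nu^2) * I_f / E
1 - nu^2 = 1 - 0.38^2 = 0.8556
Se = 78.7 * 4.9 * 0.8556 * 0.93 / 36542
Se = 0.008397 m
Convert to mm: Se = 0.008397 * 1000 = 8.397 mm


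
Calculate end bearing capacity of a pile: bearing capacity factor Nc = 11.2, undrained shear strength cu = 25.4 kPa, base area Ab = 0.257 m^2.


Result: 73.11 kN

Derivation:
Using Qb = Nc * cu * Ab
Qb = 11.2 * 25.4 * 0.257
Qb = 73.11 kN


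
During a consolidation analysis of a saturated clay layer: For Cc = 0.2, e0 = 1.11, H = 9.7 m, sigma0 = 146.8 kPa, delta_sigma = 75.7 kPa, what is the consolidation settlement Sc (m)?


Using Sc = Cc * H / (1 + e0) * log10((sigma0 + delta_sigma) / sigma0)
Stress ratio = (146.8 + 75.7) / 146.8 = 1.51567
log10(1.51567) = 0.180604
Cc * H / (1 + e0) = 0.2 * 9.7 / (1 + 1.11) = 0.919431
Sc = 0.919431 * 0.180604
Sc = 0.1661 m


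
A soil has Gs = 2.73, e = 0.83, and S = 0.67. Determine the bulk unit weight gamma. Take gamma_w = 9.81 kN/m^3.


Using gamma = gamma_w * (Gs + S*e) / (1 + e)
Numerator: Gs + S*e = 2.73 + 0.67*0.83 = 3.2861
Denominator: 1 + e = 1 + 0.83 = 1.83
gamma = 9.81 * 3.2861 / 1.83
gamma = 17.616 kN/m^3


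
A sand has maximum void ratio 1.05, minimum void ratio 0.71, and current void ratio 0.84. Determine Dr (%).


Result: 61.76 %

Derivation:
Using Dr = (e_max - e) / (e_max - e_min) * 100
e_max - e = 1.05 - 0.84 = 0.21
e_max - e_min = 1.05 - 0.71 = 0.34
Dr = 0.21 / 0.34 * 100
Dr = 61.76 %


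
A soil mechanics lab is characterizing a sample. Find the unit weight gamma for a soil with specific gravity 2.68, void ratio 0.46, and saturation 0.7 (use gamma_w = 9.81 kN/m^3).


Using gamma = gamma_w * (Gs + S*e) / (1 + e)
Numerator: Gs + S*e = 2.68 + 0.7*0.46 = 3.002
Denominator: 1 + e = 1 + 0.46 = 1.46
gamma = 9.81 * 3.002 / 1.46
gamma = 20.171 kN/m^3


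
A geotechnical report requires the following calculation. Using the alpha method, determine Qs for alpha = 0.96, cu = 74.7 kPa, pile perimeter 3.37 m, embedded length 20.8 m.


Result: 5026.72 kN

Derivation:
Using Qs = alpha * cu * perimeter * L
Qs = 0.96 * 74.7 * 3.37 * 20.8
Qs = 5026.72 kN


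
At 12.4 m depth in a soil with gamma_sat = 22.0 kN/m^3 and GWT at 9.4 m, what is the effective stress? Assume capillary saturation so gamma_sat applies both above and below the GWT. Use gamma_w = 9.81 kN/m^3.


Total stress = gamma_sat * depth
sigma = 22.0 * 12.4 = 272.8 kPa
Pore water pressure u = gamma_w * (depth - d_wt)
u = 9.81 * (12.4 - 9.4) = 29.43 kPa
Effective stress = sigma - u
sigma' = 272.8 - 29.43 = 243.37 kPa


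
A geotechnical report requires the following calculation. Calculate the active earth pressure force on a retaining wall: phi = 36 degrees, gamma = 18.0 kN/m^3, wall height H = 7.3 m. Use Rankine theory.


Compute active earth pressure coefficient:
Ka = tan^2(45 - phi/2) = tan^2(27.0) = 0.259616
Compute active force:
Pa = 0.5 * Ka * gamma * H^2
Pa = 0.5 * 0.259616 * 18.0 * 7.3^2
Pa = 124.51 kN/m


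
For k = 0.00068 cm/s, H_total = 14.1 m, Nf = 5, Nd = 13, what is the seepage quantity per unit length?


Convert k to m/s for unit consistency with H:
k = 0.00068 cm/s = 0.00068 / 100 m/s = 6.8e-06 m/s
Using q = k * H * Nf / Nd
Nf / Nd = 5 / 13 = 0.3846
q = 6.8e-06 * 14.1 * 0.3846
q = 3.688e-05 m^3/s per m


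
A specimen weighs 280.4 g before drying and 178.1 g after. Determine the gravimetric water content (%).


Result: 57.44 %

Derivation:
Using w = (m_wet - m_dry) / m_dry * 100
m_wet - m_dry = 280.4 - 178.1 = 102.3 g
w = 102.3 / 178.1 * 100
w = 57.44 %


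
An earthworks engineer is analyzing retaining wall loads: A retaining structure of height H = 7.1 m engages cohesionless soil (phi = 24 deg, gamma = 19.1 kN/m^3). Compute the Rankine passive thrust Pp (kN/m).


Compute passive earth pressure coefficient:
Kp = tan^2(45 + phi/2) = tan^2(57.0) = 2.371184
Compute passive force:
Pp = 0.5 * Kp * gamma * H^2
Pp = 0.5 * 2.371184 * 19.1 * 7.1^2
Pp = 1141.52 kN/m


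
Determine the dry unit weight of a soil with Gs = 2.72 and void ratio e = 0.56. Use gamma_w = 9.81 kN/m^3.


Result: 17.105 kN/m^3

Derivation:
Using gamma_d = Gs * gamma_w / (1 + e)
gamma_d = 2.72 * 9.81 / (1 + 0.56)
gamma_d = 2.72 * 9.81 / 1.56
gamma_d = 17.105 kN/m^3


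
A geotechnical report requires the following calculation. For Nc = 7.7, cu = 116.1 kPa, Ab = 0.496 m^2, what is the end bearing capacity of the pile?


Using Qb = Nc * cu * Ab
Qb = 7.7 * 116.1 * 0.496
Qb = 443.41 kN


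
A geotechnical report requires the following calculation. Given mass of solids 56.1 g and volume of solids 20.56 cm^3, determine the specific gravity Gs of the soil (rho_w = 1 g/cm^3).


Using Gs = m_s / (V_s * rho_w)
Since rho_w = 1 g/cm^3:
Gs = 56.1 / 20.56
Gs = 2.729


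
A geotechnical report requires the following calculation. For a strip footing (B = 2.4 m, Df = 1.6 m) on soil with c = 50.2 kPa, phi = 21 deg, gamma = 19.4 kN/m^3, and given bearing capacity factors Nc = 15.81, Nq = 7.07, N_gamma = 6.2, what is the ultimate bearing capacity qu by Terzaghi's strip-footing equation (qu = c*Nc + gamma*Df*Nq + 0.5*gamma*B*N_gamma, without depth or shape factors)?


Result: 1157.45 kPa

Derivation:
Compute qu = c*Nc + gamma*Df*Nq + 0.5*gamma*B*N_gamma
Term 1: 50.2 * 15.81 = 793.662
Term 2: 19.4 * 1.6 * 7.07 = 219.4528
Term 3: 0.5 * 19.4 * 2.4 * 6.2 = 144.336
qu = 793.662 + 219.4528 + 144.336
qu = 1157.45 kPa


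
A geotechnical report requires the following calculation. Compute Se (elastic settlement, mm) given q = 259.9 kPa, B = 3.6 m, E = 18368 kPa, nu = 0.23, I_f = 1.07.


Using Se = q * B * (1 - nu^2) * I_f / E
1 - nu^2 = 1 - 0.23^2 = 0.9471
Se = 259.9 * 3.6 * 0.9471 * 1.07 / 18368
Se = 0.051621 m
Convert to mm: Se = 0.051621 * 1000 = 51.621 mm


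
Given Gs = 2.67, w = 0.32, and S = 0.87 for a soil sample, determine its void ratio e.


Using the relation e = Gs * w / S
e = 2.67 * 0.32 / 0.87
e = 0.9821


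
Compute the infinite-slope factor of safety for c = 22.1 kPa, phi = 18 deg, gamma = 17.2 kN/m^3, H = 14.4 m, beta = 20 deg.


Using Fs = c / (gamma*H*sin(beta)*cos(beta)) + tan(phi)/tan(beta)
Cohesion contribution = 22.1 / (17.2*14.4*sin(20)*cos(20))
Cohesion contribution = 0.277628
Friction contribution = tan(18)/tan(20) = 0.89271
Fs = 0.277628 + 0.89271
Fs = 1.17


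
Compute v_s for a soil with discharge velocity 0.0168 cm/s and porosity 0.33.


Using v_s = v_d / n
v_s = 0.0168 / 0.33
v_s = 0.05091 cm/s


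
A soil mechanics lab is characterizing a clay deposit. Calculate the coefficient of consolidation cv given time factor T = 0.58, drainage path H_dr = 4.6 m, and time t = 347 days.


Using cv = T * H_dr^2 / t
H_dr^2 = 4.6^2 = 21.16
cv = 0.58 * 21.16 / 347
cv = 0.03537 m^2/day


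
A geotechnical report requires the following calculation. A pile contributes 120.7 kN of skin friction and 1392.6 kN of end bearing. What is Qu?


Result: 1513.3 kN

Derivation:
Using Qu = Qf + Qb
Qu = 120.7 + 1392.6
Qu = 1513.3 kN
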